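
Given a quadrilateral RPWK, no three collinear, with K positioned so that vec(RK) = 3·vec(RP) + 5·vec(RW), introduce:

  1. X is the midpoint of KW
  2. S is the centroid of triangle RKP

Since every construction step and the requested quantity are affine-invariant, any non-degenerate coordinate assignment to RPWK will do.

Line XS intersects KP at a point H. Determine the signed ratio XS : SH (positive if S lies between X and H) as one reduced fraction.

Assign R = (0, 0), P = (1, 0), W = (0, 1), K = (3, 5) — the answer is frame-independent, so this choice is without loss of generality.
1. X is the midpoint of KW ⇒ X = (3/2, 3)
2. S is the centroid of triangle RKP ⇒ S = (4/3, 5/3)
line XS meets KP at H = (13/11, 5/11)
S = X + t·(H−X) with t = 11/21, so XS:SH = 11/21:10/21

XS:SH = 11/10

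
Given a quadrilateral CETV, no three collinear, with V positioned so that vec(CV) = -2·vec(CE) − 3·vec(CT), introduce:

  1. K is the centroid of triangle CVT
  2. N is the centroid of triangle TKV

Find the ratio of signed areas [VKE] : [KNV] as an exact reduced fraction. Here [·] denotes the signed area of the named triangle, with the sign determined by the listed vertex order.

Choose coordinates C = (0, 0), E = (1, 0), T = (0, 1), V = (-2, -3).
1. K is the centroid of triangle CVT ⇒ K = (-2/3, -2/3)
2. N is the centroid of triangle TKV ⇒ N = (-8/9, -8/9)
2·[VKE] = -3, 2·[KNV] = 2/9
[VKE]:[KNV] = -3:2/9 = -27/2

[VKE]:[KNV] = -27/2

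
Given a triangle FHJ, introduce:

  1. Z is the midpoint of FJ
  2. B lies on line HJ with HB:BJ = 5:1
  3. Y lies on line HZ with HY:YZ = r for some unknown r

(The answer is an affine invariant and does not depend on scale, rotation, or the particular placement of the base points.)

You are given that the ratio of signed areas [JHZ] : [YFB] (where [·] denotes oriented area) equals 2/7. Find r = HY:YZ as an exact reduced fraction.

r = -1/2

Assign F = (0, 0), H = (1, 0), J = (0, 1) — the answer is frame-independent, so this choice is without loss of generality.
1. Z is the midpoint of FJ ⇒ Z = (0, 1/2)
2. B lies on line HJ with HB:BJ = 5:1 ⇒ B = (1/6, 5/6)
3. With HY:YZ = r, write λ = r/(r+1) so Y = H + λ·(Z−H); Y is affine-linear in λ
Every point depending on Y is an affine combination of Y and λ-independent points, so each such coordinate is linear in λ; the λ² term in each signed area is a multiple of (Z−H)×(Z−H) = 0, so 2·[JHZ] and 2·[YFB] are each linear in λ. Evaluating at λ=0 and λ=1:
  2·[JHZ] = -1/2,   2·[YFB] = 11/12·λ − 5/6
So [JHZ]:[YFB] = (-1/2) / (11/12·λ − 5/6). Setting this equal to 2/7:
  -1/2 = 2/7·(11/12·λ − 5/6)  ⇒  λ = -1
Then r = λ/(1−λ) = (-1)/(2) = -1/2. Check: with r = -1/2, Y = (2, -1/2) and [JHZ]:[YFB] = 2/7 as required.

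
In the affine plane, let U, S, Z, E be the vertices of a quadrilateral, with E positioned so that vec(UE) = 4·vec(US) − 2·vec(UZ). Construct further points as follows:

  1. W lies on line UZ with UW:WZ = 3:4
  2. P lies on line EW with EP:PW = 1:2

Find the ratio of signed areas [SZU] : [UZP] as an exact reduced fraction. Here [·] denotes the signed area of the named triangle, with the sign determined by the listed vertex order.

[SZU]:[UZP] = -3/8

Assign U = (0, 0), S = (1, 0), Z = (0, 1), E = (4, -2) — the answer is frame-independent, so this choice is without loss of generality.
1. W lies on line UZ with UW:WZ = 3:4 ⇒ W = (0, 3/7)
2. P lies on line EW with EP:PW = 1:2 ⇒ P = (8/3, -25/21)
2·[SZU] = 1, 2·[UZP] = -8/3
[SZU]:[UZP] = 1:-8/3 = -3/8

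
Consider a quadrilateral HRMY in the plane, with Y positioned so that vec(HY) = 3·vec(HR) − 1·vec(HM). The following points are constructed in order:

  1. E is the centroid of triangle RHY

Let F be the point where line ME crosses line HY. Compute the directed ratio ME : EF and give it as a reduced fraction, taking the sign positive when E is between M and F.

ME:EF = 8

Set H = (0, 0), R = (1, 0), M = (0, 1), Y = (3, -1); any affine frame gives the same invariant.
1. E is the centroid of triangle RHY ⇒ E = (4/3, -1/3)
line ME meets HY at F = (3/2, -1/2)
E = M + t·(F−M) with t = 8/9, so ME:EF = 8/9:1/9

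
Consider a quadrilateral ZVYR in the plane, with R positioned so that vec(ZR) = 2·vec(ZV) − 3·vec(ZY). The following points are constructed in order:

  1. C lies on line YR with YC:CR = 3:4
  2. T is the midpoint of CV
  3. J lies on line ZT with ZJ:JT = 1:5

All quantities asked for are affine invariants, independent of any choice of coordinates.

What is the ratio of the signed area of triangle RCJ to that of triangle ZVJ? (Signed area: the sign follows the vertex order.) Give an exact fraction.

Work in coordinates with Z = (0, 0), V = (1, 0), Y = (0, 1), R = (2, -3).
1. C lies on line YR with YC:CR = 3:4 ⇒ C = (6/7, -5/7)
2. T is the midpoint of CV ⇒ T = (13/14, -5/14)
3. J lies on line ZT with ZJ:JT = 1:5 ⇒ J = (13/84, -5/84)
2·[RCJ] = 6/7, 2·[ZVJ] = -5/84
[RCJ]:[ZVJ] = 6/7:-5/84 = -72/5

[RCJ]:[ZVJ] = -72/5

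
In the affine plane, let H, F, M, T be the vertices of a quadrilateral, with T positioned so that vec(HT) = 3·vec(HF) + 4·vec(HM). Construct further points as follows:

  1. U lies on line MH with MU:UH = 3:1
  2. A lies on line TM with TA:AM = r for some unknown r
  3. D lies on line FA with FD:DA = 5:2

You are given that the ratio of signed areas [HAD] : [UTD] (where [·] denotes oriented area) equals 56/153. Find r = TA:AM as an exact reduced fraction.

r = -5/3

Work in coordinates with H = (0, 0), F = (1, 0), M = (0, 1), T = (3, 4).
1. U lies on line MH with MU:UH = 3:1 ⇒ U = (0, 1/4)
2. With TA:AM = r, write λ = r/(r+1) so A = T + λ·(M−T); A is affine-linear in λ
3. D lies on line FA with FD:DA = 5:2 ⇒ D is an affine combination of earlier points and hence also affine-linear in λ
Every point depending on A is an affine combination of A and λ-independent points, so each such coordinate is linear in λ; the λ² term in each signed area is a multiple of (M−T)×(M−T) = 0, so 2·[HAD] and 2·[UTD] are each linear in λ. Evaluating at λ=0 and λ=1:
  2·[HAD] = 6/7·λ − 8/7,   2·[UTD] = 45/28·λ − 9/7
So [HAD]:[UTD] = (6/7·λ − 8/7) / (45/28·λ − 9/7). Setting this equal to 56/153:
  6/7·λ − 8/7 = 56/153·(45/28·λ − 9/7)  ⇒  λ = 5/2
Then r = λ/(1−λ) = (5/2)/(-3/2) = -5/3. Check: with r = -5/3, A = (-9/2, -7/2) and [HAD]:[UTD] = 56/153 as required.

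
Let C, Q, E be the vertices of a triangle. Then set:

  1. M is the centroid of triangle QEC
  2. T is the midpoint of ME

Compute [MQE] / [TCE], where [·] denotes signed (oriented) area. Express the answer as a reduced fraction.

Assign C = (0, 0), Q = (1, 0), E = (0, 1) — the answer is frame-independent, so this choice is without loss of generality.
1. M is the centroid of triangle QEC ⇒ M = (1/3, 1/3)
2. T is the midpoint of ME ⇒ T = (1/6, 2/3)
2·[MQE] = 1/3, 2·[TCE] = -1/6
[MQE]:[TCE] = 1/3:-1/6 = -2

[MQE]:[TCE] = -2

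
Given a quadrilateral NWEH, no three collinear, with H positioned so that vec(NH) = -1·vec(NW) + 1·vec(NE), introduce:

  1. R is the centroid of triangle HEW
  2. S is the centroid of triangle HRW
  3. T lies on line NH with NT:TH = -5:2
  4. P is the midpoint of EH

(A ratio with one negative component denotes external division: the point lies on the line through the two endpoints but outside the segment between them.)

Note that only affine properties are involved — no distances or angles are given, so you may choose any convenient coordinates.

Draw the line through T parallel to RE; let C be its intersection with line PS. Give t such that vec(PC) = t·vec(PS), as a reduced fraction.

Work in coordinates with N = (0, 0), W = (1, 0), E = (0, 1), H = (-1, 1).
1. R is the centroid of triangle HEW ⇒ R = (0, 2/3)
2. S is the centroid of triangle HRW ⇒ S = (0, 5/9)
3. T lies on line NH with NT:TH = -5:2 ⇒ T = (-5/3, 5/3)
4. P is the midpoint of EH ⇒ P = (-1/2, 1)
through T parallel to RE: direction (0, 1/3); meets PS at C = (-5/3, 55/27)
C = P + t·(S−P) with t = -7/3

t = -7/3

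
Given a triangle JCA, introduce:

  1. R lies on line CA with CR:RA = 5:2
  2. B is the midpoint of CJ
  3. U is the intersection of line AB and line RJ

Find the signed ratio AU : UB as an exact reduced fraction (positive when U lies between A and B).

Work in coordinates with J = (0, 0), C = (1, 0), A = (0, 1).
1. R lies on line CA with CR:RA = 5:2 ⇒ R = (2/7, 5/7)
2. B is the midpoint of CJ ⇒ B = (1/2, 0)
3. U is the intersection of line AB and line RJ ⇒ U = (2/9, 5/9)
U = A + t·(B−A) with t = 4/9, so AU:UB = t:(1−t) = 4/9:5/9

AU:UB = 4/5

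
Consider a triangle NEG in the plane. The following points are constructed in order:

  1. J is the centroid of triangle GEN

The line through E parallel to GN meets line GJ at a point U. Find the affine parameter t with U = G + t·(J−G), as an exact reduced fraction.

t = 3

Assign N = (0, 0), E = (1, 0), G = (0, 1) — the answer is frame-independent, so this choice is without loss of generality.
1. J is the centroid of triangle GEN ⇒ J = (1/3, 1/3)
through E parallel to GN: direction (0, -1); meets GJ at U = (1, -1)
U = G + t·(J−G) with t = 3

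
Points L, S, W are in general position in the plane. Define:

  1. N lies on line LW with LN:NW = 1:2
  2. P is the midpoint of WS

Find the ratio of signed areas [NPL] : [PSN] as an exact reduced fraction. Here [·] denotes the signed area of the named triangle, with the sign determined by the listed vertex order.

[NPL]:[PSN] = 1/2

Work in coordinates with L = (0, 0), S = (1, 0), W = (0, 1).
1. N lies on line LW with LN:NW = 1:2 ⇒ N = (0, 1/3)
2. P is the midpoint of WS ⇒ P = (1/2, 1/2)
2·[NPL] = -1/6, 2·[PSN] = -1/3
[NPL]:[PSN] = -1/6:-1/3 = 1/2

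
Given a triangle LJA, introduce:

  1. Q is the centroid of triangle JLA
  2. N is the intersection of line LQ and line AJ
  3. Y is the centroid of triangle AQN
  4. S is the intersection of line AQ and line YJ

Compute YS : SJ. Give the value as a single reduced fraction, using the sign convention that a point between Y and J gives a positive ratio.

YS:SJ = -1/6

Assign L = (0, 0), J = (1, 0), A = (0, 1) — the answer is frame-independent, so this choice is without loss of generality.
1. Q is the centroid of triangle JLA ⇒ Q = (1/3, 1/3)
2. N is the intersection of line LQ and line AJ ⇒ N = (1/2, 1/2)
3. Y is the centroid of triangle AQN ⇒ Y = (5/18, 11/18)
4. S is the intersection of line AQ and line YJ ⇒ S = (2/15, 11/15)
S = Y + t·(J−Y) with t = -1/5, so YS:SJ = t:(1−t) = -1/5:6/5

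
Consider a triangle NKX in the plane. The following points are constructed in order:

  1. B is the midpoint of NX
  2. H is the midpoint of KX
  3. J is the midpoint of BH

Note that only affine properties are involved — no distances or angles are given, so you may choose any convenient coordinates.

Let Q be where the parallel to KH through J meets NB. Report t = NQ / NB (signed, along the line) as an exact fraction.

Set N = (0, 0), K = (1, 0), X = (0, 1); any affine frame gives the same invariant.
1. B is the midpoint of NX ⇒ B = (0, 1/2)
2. H is the midpoint of KX ⇒ H = (1/2, 1/2)
3. J is the midpoint of BH ⇒ J = (1/4, 1/2)
through J parallel to KH: direction (-1/2, 1/2); meets NB at Q = (0, 3/4)
Q = N + t·(B−N) with t = 3/2

t = 3/2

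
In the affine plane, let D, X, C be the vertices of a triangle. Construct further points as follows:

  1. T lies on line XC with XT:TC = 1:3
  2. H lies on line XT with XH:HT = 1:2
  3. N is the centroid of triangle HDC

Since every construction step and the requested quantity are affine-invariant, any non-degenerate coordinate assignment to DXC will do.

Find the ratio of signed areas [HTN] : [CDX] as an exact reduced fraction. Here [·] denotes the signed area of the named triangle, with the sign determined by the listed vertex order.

[HTN]:[CDX] = 1/18

Choose coordinates D = (0, 0), X = (1, 0), C = (0, 1).
1. T lies on line XC with XT:TC = 1:3 ⇒ T = (3/4, 1/4)
2. H lies on line XT with XH:HT = 1:2 ⇒ H = (11/12, 1/12)
3. N is the centroid of triangle HDC ⇒ N = (11/36, 13/36)
2·[HTN] = 1/18, 2·[CDX] = 1
[HTN]:[CDX] = 1/18:1 = 1/18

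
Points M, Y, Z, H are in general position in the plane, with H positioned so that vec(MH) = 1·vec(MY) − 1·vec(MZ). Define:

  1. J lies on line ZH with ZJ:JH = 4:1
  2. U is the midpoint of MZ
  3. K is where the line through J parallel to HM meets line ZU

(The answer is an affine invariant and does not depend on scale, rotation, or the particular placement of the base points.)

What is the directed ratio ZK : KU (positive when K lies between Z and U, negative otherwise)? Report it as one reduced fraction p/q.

ZK:KU = -8/3

Work in coordinates with M = (0, 0), Y = (1, 0), Z = (0, 1), H = (1, -1).
1. J lies on line ZH with ZJ:JH = 4:1 ⇒ J = (4/5, -3/5)
2. U is the midpoint of MZ ⇒ U = (0, 1/2)
3. K is where the line through J parallel to HM meets line ZU ⇒ K = (0, 1/5)
K = Z + t·(U−Z) with t = 8/5, so ZK:KU = t:(1−t) = 8/5:-3/5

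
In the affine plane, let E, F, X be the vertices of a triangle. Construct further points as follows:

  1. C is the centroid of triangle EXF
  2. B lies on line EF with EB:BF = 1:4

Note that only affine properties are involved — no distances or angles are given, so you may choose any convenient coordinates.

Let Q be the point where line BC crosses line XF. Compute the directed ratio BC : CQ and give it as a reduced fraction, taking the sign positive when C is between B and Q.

Choose coordinates E = (0, 0), F = (1, 0), X = (0, 1).
1. C is the centroid of triangle EXF ⇒ C = (1/3, 1/3)
2. B lies on line EF with EB:BF = 1:4 ⇒ B = (1/5, 0)
line BC meets XF at Q = (3/7, 4/7)
C = B + t·(Q−B) with t = 7/12, so BC:CQ = 7/12:5/12

BC:CQ = 7/5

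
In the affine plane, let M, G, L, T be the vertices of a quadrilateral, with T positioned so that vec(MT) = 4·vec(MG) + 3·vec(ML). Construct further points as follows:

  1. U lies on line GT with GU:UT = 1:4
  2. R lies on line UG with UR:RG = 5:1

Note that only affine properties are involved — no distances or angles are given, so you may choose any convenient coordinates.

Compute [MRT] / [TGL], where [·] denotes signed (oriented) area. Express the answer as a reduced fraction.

Choose coordinates M = (0, 0), G = (1, 0), L = (0, 1), T = (4, 3).
1. U lies on line GT with GU:UT = 1:4 ⇒ U = (8/5, 3/5)
2. R lies on line UG with UR:RG = 5:1 ⇒ R = (11/10, 1/10)
2·[MRT] = 29/10, 2·[TGL] = -6
[MRT]:[TGL] = 29/10:-6 = -29/60

[MRT]:[TGL] = -29/60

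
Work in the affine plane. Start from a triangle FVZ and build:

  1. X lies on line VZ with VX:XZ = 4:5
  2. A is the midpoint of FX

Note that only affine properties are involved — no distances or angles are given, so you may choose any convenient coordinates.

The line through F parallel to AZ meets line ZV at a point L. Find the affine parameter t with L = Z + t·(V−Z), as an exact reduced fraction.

Set F = (0, 0), V = (1, 0), Z = (0, 1); any affine frame gives the same invariant.
1. X lies on line VZ with VX:XZ = 4:5 ⇒ X = (5/9, 4/9)
2. A is the midpoint of FX ⇒ A = (5/18, 2/9)
through F parallel to AZ: direction (-5/18, 7/9); meets ZV at L = (-5/9, 14/9)
L = Z + t·(V−Z) with t = -5/9

t = -5/9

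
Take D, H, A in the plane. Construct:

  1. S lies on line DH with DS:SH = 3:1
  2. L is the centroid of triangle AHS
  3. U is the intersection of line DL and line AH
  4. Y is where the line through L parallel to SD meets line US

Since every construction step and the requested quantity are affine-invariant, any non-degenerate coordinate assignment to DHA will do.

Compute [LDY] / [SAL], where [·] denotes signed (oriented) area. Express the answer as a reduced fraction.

[LDY]:[SAL] = -1/4

Work in coordinates with D = (0, 0), H = (1, 0), A = (0, 1).
1. S lies on line DH with DS:SH = 3:1 ⇒ S = (3/4, 0)
2. L is the centroid of triangle AHS ⇒ L = (7/12, 1/3)
3. U is the intersection of line DL and line AH ⇒ U = (7/11, 4/11)
4. Y is where the line through L parallel to SD meets line US ⇒ Y = (31/48, 1/3)
2·[LDY] = 1/48, 2·[SAL] = -1/12
[LDY]:[SAL] = 1/48:-1/12 = -1/4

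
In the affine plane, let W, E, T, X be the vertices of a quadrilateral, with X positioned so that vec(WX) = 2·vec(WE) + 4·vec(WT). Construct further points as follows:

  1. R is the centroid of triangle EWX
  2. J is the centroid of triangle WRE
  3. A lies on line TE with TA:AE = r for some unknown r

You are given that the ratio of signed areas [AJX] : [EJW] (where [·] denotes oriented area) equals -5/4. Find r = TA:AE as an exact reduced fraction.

r = 3

Assign W = (0, 0), E = (1, 0), T = (0, 1), X = (2, 4) — the answer is frame-independent, so this choice is without loss of generality.
1. R is the centroid of triangle EWX ⇒ R = (1, 4/3)
2. J is the centroid of triangle WRE ⇒ J = (2/3, 4/9)
3. With TA:AE = r, write λ = r/(r+1) so A = T + λ·(E−T); A is affine-linear in λ
Every point depending on A is an affine combination of A and λ-independent points, so each such coordinate is linear in λ; the λ² term in each signed area is a multiple of (E−T)×(E−T) = 0, so 2·[AJX] and 2·[EJW] are each linear in λ. Evaluating at λ=0 and λ=1:
  2·[AJX] = -44/9·λ + 28/9,   2·[EJW] = 4/9
So [AJX]:[EJW] = (-44/9·λ + 28/9) / (4/9). Setting this equal to -5/4:
  -44/9·λ + 28/9 = -5/4·(4/9)  ⇒  λ = 3/4
Then r = λ/(1−λ) = (3/4)/(1/4) = 3. Check: with r = 3, A = (3/4, 1/4) and [AJX]:[EJW] = -5/4 as required.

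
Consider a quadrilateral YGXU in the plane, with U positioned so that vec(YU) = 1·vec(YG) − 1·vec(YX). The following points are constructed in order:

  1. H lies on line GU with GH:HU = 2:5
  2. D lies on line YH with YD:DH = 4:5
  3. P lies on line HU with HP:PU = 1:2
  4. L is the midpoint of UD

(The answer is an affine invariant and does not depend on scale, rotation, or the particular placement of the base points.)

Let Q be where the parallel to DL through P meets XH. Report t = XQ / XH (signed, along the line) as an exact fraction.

t = 1/6

Work in coordinates with Y = (0, 0), G = (1, 0), X = (0, 1), U = (1, -1).
1. H lies on line GU with GH:HU = 2:5 ⇒ H = (1, -2/7)
2. D lies on line YH with YD:DH = 4:5 ⇒ D = (4/9, -8/63)
3. P lies on line HU with HP:PU = 1:2 ⇒ P = (1, -11/21)
4. L is the midpoint of UD ⇒ L = (13/18, -71/126)
through P parallel to DL: direction (5/18, -55/126); meets XH at Q = (1/6, 11/14)
Q = X + t·(H−X) with t = 1/6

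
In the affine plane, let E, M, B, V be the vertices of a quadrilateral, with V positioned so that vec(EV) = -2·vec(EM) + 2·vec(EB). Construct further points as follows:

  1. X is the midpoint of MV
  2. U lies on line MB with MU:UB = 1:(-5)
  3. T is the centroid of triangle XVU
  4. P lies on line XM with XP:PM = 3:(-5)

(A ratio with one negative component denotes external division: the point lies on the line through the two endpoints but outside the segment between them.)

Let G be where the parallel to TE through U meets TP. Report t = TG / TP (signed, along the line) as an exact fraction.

Choose coordinates E = (0, 0), M = (1, 0), B = (0, 1), V = (-2, 2).
1. X is the midpoint of MV ⇒ X = (-1/2, 1)
2. U lies on line MB with MU:UB = 1:(-5) ⇒ U = (5/4, -1/4)
3. T is the centroid of triangle XVU ⇒ T = (-5/12, 11/12)
4. P lies on line XM with XP:PM = 3:(-5) ⇒ P = (-11/4, 5/2)
through U parallel to TE: direction (5/12, -11/12); meets TP at G = (1045/852, -169/852)
G = T + t·(P−T) with t = -50/71

t = -50/71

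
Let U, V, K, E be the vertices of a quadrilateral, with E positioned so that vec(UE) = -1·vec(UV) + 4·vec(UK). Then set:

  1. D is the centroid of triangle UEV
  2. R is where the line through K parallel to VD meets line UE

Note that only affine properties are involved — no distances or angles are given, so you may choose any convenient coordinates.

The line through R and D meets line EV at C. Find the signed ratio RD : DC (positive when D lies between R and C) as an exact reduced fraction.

RD:DC = 7/8

Choose coordinates U = (0, 0), V = (1, 0), K = (0, 1), E = (-1, 4).
1. D is the centroid of triangle UEV ⇒ D = (0, 4/3)
2. R is where the line through K parallel to VD meets line UE ⇒ R = (-3/8, 3/2)
line RD meets EV at C = (3/7, 8/7)
D = R + t·(C−R) with t = 7/15, so RD:DC = 7/15:8/15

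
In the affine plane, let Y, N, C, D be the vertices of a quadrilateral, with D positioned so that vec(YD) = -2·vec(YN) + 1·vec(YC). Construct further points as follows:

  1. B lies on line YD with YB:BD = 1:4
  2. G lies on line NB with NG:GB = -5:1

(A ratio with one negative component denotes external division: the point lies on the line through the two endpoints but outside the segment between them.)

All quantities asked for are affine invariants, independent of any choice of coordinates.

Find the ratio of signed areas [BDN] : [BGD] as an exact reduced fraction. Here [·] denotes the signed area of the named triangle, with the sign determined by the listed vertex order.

Assign Y = (0, 0), N = (1, 0), C = (0, 1), D = (-2, 1) — the answer is frame-independent, so this choice is without loss of generality.
1. B lies on line YD with YB:BD = 1:4 ⇒ B = (-2/5, 1/5)
2. G lies on line NB with NG:GB = -5:1 ⇒ G = (-3/4, 1/4)
2·[BDN] = -4/5, 2·[BGD] = -1/5
[BDN]:[BGD] = -4/5:-1/5 = 4

[BDN]:[BGD] = 4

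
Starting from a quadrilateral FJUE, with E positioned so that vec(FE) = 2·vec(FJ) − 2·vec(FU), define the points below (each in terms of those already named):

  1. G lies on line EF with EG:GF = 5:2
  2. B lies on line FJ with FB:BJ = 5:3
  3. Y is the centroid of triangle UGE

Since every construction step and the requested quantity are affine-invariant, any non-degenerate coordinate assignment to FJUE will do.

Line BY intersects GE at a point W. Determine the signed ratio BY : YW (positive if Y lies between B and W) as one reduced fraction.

BY:YW = 7/8

Assign F = (0, 0), J = (1, 0), U = (0, 1), E = (2, -2) — the answer is frame-independent, so this choice is without loss of generality.
1. G lies on line EF with EG:GF = 5:2 ⇒ G = (4/7, -4/7)
2. B lies on line FJ with FB:BJ = 5:3 ⇒ B = (5/8, 0)
3. Y is the centroid of triangle UGE ⇒ Y = (6/7, -11/21)
line BY meets GE at W = (55/49, -55/49)
Y = B + t·(W−B) with t = 7/15, so BY:YW = 7/15:8/15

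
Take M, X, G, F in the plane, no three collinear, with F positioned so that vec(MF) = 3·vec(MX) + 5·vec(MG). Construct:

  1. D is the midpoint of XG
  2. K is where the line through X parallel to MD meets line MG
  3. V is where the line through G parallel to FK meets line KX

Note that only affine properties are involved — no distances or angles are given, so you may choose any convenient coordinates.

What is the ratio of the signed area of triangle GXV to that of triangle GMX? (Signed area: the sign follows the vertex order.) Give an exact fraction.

[GXV]:[GMX] = -6

Assign M = (0, 0), X = (1, 0), G = (0, 1), F = (3, 5) — the answer is frame-independent, so this choice is without loss of generality.
1. D is the midpoint of XG ⇒ D = (1/2, 1/2)
2. K is where the line through X parallel to MD meets line MG ⇒ K = (0, -1)
3. V is where the line through G parallel to FK meets line KX ⇒ V = (-2, -3)
2·[GXV] = -6, 2·[GMX] = 1
[GXV]:[GMX] = -6:1 = -6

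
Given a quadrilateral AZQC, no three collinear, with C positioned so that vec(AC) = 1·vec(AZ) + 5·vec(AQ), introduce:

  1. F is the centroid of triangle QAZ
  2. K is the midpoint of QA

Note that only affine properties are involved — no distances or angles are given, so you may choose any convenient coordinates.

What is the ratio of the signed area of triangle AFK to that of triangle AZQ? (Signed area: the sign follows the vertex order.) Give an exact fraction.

Set A = (0, 0), Z = (1, 0), Q = (0, 1), C = (1, 5); any affine frame gives the same invariant.
1. F is the centroid of triangle QAZ ⇒ F = (1/3, 1/3)
2. K is the midpoint of QA ⇒ K = (0, 1/2)
2·[AFK] = 1/6, 2·[AZQ] = 1
[AFK]:[AZQ] = 1/6:1 = 1/6

[AFK]:[AZQ] = 1/6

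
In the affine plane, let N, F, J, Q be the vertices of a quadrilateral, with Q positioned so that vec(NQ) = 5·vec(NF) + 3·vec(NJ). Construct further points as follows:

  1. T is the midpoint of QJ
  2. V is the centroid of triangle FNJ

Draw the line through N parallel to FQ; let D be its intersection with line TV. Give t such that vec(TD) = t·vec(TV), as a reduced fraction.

Work in coordinates with N = (0, 0), F = (1, 0), J = (0, 1), Q = (5, 3).
1. T is the midpoint of QJ ⇒ T = (5/2, 2)
2. V is the centroid of triangle FNJ ⇒ V = (1/3, 1/3)
through N parallel to FQ: direction (4, 3); meets TV at D = (-4, -3)
D = T + t·(V−T) with t = 3

t = 3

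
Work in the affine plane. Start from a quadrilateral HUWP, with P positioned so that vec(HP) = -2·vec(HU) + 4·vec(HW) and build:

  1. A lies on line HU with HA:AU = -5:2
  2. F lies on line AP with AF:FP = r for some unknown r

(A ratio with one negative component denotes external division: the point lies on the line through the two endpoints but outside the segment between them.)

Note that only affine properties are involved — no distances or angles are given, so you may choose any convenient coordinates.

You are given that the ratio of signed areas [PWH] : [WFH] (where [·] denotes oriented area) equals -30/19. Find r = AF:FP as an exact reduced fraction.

r = 4

Work in coordinates with H = (0, 0), U = (1, 0), W = (0, 1), P = (-2, 4).
1. A lies on line HU with HA:AU = -5:2 ⇒ A = (5/3, 0)
2. With AF:FP = r, write λ = r/(r+1) so F = A + λ·(P−A); F is affine-linear in λ
Every point depending on F is an affine combination of F and λ-independent points, so each such coordinate is linear in λ; the λ² term in each signed area is a multiple of (P−A)×(P−A) = 0, so 2·[PWH] and 2·[WFH] are each linear in λ. Evaluating at λ=0 and λ=1:
  2·[PWH] = -2,   2·[WFH] = 11/3·λ − 5/3
So [PWH]:[WFH] = (-2) / (11/3·λ − 5/3). Setting this equal to -30/19:
  -2 = -30/19·(11/3·λ − 5/3)  ⇒  λ = 4/5
Then r = λ/(1−λ) = (4/5)/(1/5) = 4. Check: with r = 4, F = (-19/15, 16/5) and [PWH]:[WFH] = -30/19 as required.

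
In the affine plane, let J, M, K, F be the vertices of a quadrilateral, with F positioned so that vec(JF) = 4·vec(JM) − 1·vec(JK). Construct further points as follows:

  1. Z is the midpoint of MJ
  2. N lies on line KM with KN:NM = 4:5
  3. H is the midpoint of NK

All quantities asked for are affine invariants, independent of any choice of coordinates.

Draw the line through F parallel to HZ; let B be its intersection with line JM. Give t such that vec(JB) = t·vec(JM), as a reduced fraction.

t = 51/14

Assign J = (0, 0), M = (1, 0), K = (0, 1), F = (4, -1) — the answer is frame-independent, so this choice is without loss of generality.
1. Z is the midpoint of MJ ⇒ Z = (1/2, 0)
2. N lies on line KM with KN:NM = 4:5 ⇒ N = (4/9, 5/9)
3. H is the midpoint of NK ⇒ H = (2/9, 7/9)
through F parallel to HZ: direction (5/18, -7/9); meets JM at B = (51/14, 0)
B = J + t·(M−J) with t = 51/14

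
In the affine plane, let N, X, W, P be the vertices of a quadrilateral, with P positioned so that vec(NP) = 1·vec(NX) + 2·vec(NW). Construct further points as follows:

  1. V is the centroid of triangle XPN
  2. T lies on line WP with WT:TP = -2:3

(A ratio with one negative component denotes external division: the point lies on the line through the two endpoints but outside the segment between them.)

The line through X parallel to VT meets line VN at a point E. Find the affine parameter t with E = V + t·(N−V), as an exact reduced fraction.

t = 7/2

Work in coordinates with N = (0, 0), X = (1, 0), W = (0, 1), P = (1, 2).
1. V is the centroid of triangle XPN ⇒ V = (2/3, 2/3)
2. T lies on line WP with WT:TP = -2:3 ⇒ T = (-2, -1)
through X parallel to VT: direction (-8/3, -5/3); meets VN at E = (-5/3, -5/3)
E = V + t·(N−V) with t = 7/2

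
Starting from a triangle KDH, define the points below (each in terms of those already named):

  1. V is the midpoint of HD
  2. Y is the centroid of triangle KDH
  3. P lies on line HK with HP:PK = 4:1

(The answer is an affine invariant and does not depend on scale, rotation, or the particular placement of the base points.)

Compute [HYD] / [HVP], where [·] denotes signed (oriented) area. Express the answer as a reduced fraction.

[HYD]:[HVP] = -5/6

Assign K = (0, 0), D = (1, 0), H = (0, 1) — the answer is frame-independent, so this choice is without loss of generality.
1. V is the midpoint of HD ⇒ V = (1/2, 1/2)
2. Y is the centroid of triangle KDH ⇒ Y = (1/3, 1/3)
3. P lies on line HK with HP:PK = 4:1 ⇒ P = (0, 1/5)
2·[HYD] = 1/3, 2·[HVP] = -2/5
[HYD]:[HVP] = 1/3:-2/5 = -5/6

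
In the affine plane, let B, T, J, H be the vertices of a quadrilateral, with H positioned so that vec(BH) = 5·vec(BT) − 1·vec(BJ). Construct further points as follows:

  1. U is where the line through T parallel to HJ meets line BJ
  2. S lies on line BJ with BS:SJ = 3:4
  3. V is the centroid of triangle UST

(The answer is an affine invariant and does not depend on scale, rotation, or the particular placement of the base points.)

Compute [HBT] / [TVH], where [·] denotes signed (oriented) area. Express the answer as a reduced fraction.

[HBT]:[TVH] = 105/46

Choose coordinates B = (0, 0), T = (1, 0), J = (0, 1), H = (5, -1).
1. U is where the line through T parallel to HJ meets line BJ ⇒ U = (0, 2/5)
2. S lies on line BJ with BS:SJ = 3:4 ⇒ S = (0, 3/7)
3. V is the centroid of triangle UST ⇒ V = (1/3, 29/105)
2·[HBT] = -1, 2·[TVH] = -46/105
[HBT]:[TVH] = -1:-46/105 = 105/46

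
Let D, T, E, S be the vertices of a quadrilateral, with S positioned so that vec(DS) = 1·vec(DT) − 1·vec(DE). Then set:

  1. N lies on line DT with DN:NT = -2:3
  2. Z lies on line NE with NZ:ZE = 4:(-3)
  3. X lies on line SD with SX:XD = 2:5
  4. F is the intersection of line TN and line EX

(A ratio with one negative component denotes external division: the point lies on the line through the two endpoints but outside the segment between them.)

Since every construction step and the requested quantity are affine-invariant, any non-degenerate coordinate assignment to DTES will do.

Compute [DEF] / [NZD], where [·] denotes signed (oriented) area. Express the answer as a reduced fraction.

Work in coordinates with D = (0, 0), T = (1, 0), E = (0, 1), S = (1, -1).
1. N lies on line DT with DN:NT = -2:3 ⇒ N = (-2, 0)
2. Z lies on line NE with NZ:ZE = 4:(-3) ⇒ Z = (6, 4)
3. X lies on line SD with SX:XD = 2:5 ⇒ X = (5/7, -5/7)
4. F is the intersection of line TN and line EX ⇒ F = (5/12, 0)
2·[DEF] = -5/12, 2·[NZD] = -8
[DEF]:[NZD] = -5/12:-8 = 5/96

[DEF]:[NZD] = 5/96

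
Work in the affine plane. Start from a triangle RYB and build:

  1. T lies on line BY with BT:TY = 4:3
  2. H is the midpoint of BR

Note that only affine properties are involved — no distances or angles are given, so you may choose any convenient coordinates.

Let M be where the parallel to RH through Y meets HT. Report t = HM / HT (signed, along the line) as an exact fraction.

Work in coordinates with R = (0, 0), Y = (1, 0), B = (0, 1).
1. T lies on line BY with BT:TY = 4:3 ⇒ T = (4/7, 3/7)
2. H is the midpoint of BR ⇒ H = (0, 1/2)
through Y parallel to RH: direction (0, 1/2); meets HT at M = (1, 3/8)
M = H + t·(T−H) with t = 7/4

t = 7/4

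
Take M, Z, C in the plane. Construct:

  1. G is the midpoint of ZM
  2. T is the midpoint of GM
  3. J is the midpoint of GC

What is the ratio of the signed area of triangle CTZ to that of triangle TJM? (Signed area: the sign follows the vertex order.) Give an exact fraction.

[CTZ]:[TJM] = 6

Set M = (0, 0), Z = (1, 0), C = (0, 1); any affine frame gives the same invariant.
1. G is the midpoint of ZM ⇒ G = (1/2, 0)
2. T is the midpoint of GM ⇒ T = (1/4, 0)
3. J is the midpoint of GC ⇒ J = (1/4, 1/2)
2·[CTZ] = 3/4, 2·[TJM] = 1/8
[CTZ]:[TJM] = 3/4:1/8 = 6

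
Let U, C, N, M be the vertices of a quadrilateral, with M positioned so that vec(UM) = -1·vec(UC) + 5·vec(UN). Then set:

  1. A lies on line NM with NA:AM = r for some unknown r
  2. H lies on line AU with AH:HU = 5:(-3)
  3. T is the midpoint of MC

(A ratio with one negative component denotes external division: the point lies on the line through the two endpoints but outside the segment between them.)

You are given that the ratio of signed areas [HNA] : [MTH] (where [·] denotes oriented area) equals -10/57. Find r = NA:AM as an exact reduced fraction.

r = 1/2

Work in coordinates with U = (0, 0), C = (1, 0), N = (0, 1), M = (-1, 5).
1. With NA:AM = r, write λ = r/(r+1) so A = N + λ·(M−N); A is affine-linear in λ
2. H lies on line AU with AH:HU = 5:(-3) ⇒ H is an affine combination of earlier points and hence also affine-linear in λ
3. T is the midpoint of MC ⇒ T = (0, 5/2)
Every point depending on A is an affine combination of A and λ-independent points, so each such coordinate is linear in λ; the λ² term in each signed area is a multiple of (M−N)×(M−N) = 0, so 2·[HNA] and 2·[MTH] are each linear in λ. Evaluating at λ=0 and λ=1:
  2·[HNA] = 5/2·λ,   2·[MTH] = -9/4·λ − 4
So [HNA]:[MTH] = (5/2·λ) / (-9/4·λ − 4). Setting this equal to -10/57:
  5/2·λ = -10/57·(-9/4·λ − 4)  ⇒  λ = 1/3
Then r = λ/(1−λ) = (1/3)/(2/3) = 1/2. Check: with r = 1/2, A = (-1/3, 7/3) and [HNA]:[MTH] = -10/57 as required.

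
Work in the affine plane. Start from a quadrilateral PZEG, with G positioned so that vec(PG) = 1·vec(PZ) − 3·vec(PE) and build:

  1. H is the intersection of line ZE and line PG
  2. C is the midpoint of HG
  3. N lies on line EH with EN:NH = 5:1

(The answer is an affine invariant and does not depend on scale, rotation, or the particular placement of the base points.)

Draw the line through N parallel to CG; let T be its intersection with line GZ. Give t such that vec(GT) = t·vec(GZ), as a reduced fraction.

Set P = (0, 0), Z = (1, 0), E = (0, 1), G = (1, -3); any affine frame gives the same invariant.
1. H is the intersection of line ZE and line PG ⇒ H = (-1/2, 3/2)
2. C is the midpoint of HG ⇒ C = (1/4, -3/4)
3. N lies on line EH with EN:NH = 5:1 ⇒ N = (-5/12, 17/12)
through N parallel to CG: direction (3/4, -9/4); meets GZ at T = (1, -17/6)
T = G + t·(Z−G) with t = 1/18

t = 1/18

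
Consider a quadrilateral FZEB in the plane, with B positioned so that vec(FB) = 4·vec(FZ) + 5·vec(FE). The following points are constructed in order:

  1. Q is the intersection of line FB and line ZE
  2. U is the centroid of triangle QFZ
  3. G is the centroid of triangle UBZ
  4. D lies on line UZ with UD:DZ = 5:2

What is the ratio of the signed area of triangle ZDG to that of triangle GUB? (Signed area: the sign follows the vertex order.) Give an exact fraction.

[ZDG]:[GUB] = 2/7

Choose coordinates F = (0, 0), Z = (1, 0), E = (0, 1), B = (4, 5).
1. Q is the intersection of line FB and line ZE ⇒ Q = (4/9, 5/9)
2. U is the centroid of triangle QFZ ⇒ U = (13/27, 5/27)
3. G is the centroid of triangle UBZ ⇒ G = (148/81, 140/81)
4. D lies on line UZ with UD:DZ = 5:2 ⇒ D = (23/27, 10/189)
2·[ZDG] = -170/567, 2·[GUB] = -85/81
[ZDG]:[GUB] = -170/567:-85/81 = 2/7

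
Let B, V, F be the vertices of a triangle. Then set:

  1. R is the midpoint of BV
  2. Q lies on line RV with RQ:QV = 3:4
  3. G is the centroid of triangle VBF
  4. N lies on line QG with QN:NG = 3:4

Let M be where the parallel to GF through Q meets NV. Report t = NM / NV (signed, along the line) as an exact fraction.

t = 9/37

Choose coordinates B = (0, 0), V = (1, 0), F = (0, 1).
1. R is the midpoint of BV ⇒ R = (1/2, 0)
2. Q lies on line RV with RQ:QV = 3:4 ⇒ Q = (5/7, 0)
3. G is the centroid of triangle VBF ⇒ G = (1/3, 1/3)
4. N lies on line QG with QN:NG = 3:4 ⇒ N = (27/49, 1/7)
through Q parallel to GF: direction (-1/3, 2/3); meets NV at M = (171/259, 4/37)
M = N + t·(V−N) with t = 9/37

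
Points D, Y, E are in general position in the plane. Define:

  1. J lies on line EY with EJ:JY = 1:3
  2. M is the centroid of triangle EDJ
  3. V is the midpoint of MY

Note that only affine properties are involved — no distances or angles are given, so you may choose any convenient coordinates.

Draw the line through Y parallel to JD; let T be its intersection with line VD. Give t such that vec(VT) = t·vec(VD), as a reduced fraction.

t = -5/4

Work in coordinates with D = (0, 0), Y = (1, 0), E = (0, 1).
1. J lies on line EY with EJ:JY = 1:3 ⇒ J = (1/4, 3/4)
2. M is the centroid of triangle EDJ ⇒ M = (1/12, 7/12)
3. V is the midpoint of MY ⇒ V = (13/24, 7/24)
through Y parallel to JD: direction (-1/4, -3/4); meets VD at T = (39/32, 21/32)
T = V + t·(D−V) with t = -5/4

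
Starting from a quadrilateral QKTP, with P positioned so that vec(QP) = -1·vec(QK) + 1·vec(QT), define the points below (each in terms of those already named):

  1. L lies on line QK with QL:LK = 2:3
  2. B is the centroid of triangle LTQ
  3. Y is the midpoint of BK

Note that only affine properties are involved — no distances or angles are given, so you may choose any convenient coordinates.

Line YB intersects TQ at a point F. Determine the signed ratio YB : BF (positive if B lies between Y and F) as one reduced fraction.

YB:BF = 13/4

Assign Q = (0, 0), K = (1, 0), T = (0, 1), P = (-1, 1) — the answer is frame-independent, so this choice is without loss of generality.
1. L lies on line QK with QL:LK = 2:3 ⇒ L = (2/5, 0)
2. B is the centroid of triangle LTQ ⇒ B = (2/15, 1/3)
3. Y is the midpoint of BK ⇒ Y = (17/30, 1/6)
line YB meets TQ at F = (0, 5/13)
B = Y + t·(F−Y) with t = 13/17, so YB:BF = 13/17:4/17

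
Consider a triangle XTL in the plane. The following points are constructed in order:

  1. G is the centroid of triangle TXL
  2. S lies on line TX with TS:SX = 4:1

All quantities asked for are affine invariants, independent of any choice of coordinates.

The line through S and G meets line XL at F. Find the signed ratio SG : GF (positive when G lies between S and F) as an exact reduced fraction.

Choose coordinates X = (0, 0), T = (1, 0), L = (0, 1).
1. G is the centroid of triangle TXL ⇒ G = (1/3, 1/3)
2. S lies on line TX with TS:SX = 4:1 ⇒ S = (1/5, 0)
line SG meets XL at F = (0, -1/2)
G = S + t·(F−S) with t = -2/3, so SG:GF = -2/3:5/3

SG:GF = -2/5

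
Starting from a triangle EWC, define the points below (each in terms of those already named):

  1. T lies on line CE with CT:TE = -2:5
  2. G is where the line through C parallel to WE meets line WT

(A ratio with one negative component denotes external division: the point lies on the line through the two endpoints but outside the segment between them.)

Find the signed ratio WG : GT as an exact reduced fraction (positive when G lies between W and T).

Choose coordinates E = (0, 0), W = (1, 0), C = (0, 1).
1. T lies on line CE with CT:TE = -2:5 ⇒ T = (0, 5/3)
2. G is where the line through C parallel to WE meets line WT ⇒ G = (2/5, 1)
G = W + t·(T−W) with t = 3/5, so WG:GT = t:(1−t) = 3/5:2/5

WG:GT = 3/2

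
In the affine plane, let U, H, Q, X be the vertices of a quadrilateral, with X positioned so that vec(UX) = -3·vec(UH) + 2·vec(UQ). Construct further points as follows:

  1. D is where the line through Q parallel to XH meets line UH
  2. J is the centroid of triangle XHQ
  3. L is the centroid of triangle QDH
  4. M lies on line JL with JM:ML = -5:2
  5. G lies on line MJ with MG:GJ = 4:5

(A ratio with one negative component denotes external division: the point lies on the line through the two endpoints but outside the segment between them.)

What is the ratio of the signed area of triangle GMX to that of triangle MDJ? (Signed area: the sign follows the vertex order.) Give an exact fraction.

Work in coordinates with U = (0, 0), H = (1, 0), Q = (0, 1), X = (-3, 2).
1. D is where the line through Q parallel to XH meets line UH ⇒ D = (2, 0)
2. J is the centroid of triangle XHQ ⇒ J = (-2/3, 1)
3. L is the centroid of triangle QDH ⇒ L = (1, 1/3)
4. M lies on line JL with JM:ML = -5:2 ⇒ M = (19/9, -1/9)
5. G lies on line MJ with MG:GJ = 4:5 ⇒ G = (71/81, 31/81)
2·[GMX] = 20/243, 2·[MDJ] = 5/27
[GMX]:[MDJ] = 20/243:5/27 = 4/9

[GMX]:[MDJ] = 4/9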